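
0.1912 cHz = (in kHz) 1.912e-06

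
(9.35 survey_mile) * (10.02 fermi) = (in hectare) 1.508e-14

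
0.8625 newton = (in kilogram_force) 0.08795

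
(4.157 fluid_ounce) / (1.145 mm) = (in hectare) 1.074e-05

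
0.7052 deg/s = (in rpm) 0.1175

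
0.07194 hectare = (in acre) 0.1778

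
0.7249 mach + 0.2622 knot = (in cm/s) 2.47e+04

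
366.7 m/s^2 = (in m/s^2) 366.7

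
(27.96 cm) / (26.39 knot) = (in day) 2.384e-07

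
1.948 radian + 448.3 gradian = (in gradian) 572.3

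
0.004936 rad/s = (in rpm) 0.04714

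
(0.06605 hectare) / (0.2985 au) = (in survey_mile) 9.191e-12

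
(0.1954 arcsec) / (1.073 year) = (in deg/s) 1.604e-12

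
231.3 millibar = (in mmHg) 173.5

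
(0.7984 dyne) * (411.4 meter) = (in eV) 2.05e+16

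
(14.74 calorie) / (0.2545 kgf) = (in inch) 972.9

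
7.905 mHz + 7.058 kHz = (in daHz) 705.8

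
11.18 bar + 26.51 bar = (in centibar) 3769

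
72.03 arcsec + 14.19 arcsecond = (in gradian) 0.02661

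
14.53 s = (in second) 14.53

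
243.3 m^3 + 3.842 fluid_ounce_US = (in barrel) 1530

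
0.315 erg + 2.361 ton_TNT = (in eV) 6.166e+28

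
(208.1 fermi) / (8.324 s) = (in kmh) 9e-14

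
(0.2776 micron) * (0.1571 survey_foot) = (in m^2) 1.329e-08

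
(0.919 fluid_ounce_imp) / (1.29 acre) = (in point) 1.418e-05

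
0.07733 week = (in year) 0.001483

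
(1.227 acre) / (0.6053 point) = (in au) 0.0001554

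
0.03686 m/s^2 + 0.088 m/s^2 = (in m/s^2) 0.1249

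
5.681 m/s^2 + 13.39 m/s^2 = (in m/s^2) 19.07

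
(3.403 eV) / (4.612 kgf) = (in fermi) 1.205e-05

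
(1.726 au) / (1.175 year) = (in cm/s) 6.968e+05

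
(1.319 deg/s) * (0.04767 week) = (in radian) 663.7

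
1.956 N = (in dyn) 1.956e+05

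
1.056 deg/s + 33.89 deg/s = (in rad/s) 0.6099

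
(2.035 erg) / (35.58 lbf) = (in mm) 1.286e-06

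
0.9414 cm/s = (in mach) 2.765e-05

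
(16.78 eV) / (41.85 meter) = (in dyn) 6.424e-15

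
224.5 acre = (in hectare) 90.85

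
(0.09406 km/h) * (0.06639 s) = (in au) 1.16e-14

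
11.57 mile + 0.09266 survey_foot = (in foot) 6.109e+04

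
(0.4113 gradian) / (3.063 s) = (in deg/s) 0.1209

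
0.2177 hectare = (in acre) 0.5379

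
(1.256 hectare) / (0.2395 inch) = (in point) 5.853e+09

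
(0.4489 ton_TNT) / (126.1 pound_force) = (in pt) 9.492e+09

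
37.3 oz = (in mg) 1.057e+06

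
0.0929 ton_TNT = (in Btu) 3.684e+05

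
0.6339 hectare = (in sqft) 6.823e+04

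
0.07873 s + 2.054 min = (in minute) 2.055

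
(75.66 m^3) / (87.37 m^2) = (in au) 5.789e-12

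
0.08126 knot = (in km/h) 0.1505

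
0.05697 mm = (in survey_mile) 3.54e-08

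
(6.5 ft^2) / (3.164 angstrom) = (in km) 1.909e+06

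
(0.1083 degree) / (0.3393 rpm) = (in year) 1.687e-09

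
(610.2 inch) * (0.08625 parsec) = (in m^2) 4.125e+16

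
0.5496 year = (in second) 1.733e+07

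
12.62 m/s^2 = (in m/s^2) 12.62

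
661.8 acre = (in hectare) 267.8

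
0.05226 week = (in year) 0.001002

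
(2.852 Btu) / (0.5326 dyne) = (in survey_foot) 1.854e+09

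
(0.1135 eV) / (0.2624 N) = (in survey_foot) 2.274e-19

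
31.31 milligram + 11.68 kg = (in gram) 1.168e+04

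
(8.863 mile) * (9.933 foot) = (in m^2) 4.318e+04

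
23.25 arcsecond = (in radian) 0.0001127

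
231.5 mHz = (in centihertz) 23.15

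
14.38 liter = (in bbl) 0.09045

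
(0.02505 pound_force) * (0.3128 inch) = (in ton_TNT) 2.116e-13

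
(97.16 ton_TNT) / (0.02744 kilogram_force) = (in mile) 9.387e+08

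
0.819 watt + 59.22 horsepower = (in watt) 4.416e+04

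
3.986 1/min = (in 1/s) 0.06643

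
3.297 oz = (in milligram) 9.347e+04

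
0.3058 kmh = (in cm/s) 8.494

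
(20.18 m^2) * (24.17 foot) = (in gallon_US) 3.927e+04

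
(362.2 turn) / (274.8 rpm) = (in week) 0.0001308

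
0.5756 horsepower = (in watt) 429.2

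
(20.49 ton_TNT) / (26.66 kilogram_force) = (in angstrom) 3.279e+18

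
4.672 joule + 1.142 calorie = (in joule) 9.45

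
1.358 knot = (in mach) 0.002052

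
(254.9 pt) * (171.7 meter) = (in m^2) 15.44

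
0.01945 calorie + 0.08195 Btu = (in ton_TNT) 2.068e-08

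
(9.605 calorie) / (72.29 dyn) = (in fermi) 5.559e+19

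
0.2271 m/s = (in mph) 0.508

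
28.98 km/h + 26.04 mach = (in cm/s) 8.875e+05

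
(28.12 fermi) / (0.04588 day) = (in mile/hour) 1.587e-17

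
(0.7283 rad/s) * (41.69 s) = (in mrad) 3.036e+04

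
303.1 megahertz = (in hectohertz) 3.031e+06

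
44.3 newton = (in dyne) 4.43e+06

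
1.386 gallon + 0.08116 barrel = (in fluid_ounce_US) 613.7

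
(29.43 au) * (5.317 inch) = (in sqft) 6.4e+12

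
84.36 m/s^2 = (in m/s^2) 84.36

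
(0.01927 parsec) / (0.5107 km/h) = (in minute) 6.986e+13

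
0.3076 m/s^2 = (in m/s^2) 0.3076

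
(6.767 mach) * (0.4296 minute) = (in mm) 5.939e+07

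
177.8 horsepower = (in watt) 1.326e+05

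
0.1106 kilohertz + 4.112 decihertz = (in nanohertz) 1.11e+11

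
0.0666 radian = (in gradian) 4.24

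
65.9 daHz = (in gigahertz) 6.59e-07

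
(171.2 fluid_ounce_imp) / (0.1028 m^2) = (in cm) 4.732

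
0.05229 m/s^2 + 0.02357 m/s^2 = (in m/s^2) 0.07586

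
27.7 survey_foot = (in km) 0.008443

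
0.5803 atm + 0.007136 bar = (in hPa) 595.1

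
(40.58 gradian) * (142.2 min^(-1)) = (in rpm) 14.43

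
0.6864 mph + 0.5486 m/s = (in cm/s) 85.54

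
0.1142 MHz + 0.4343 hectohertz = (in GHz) 0.0001142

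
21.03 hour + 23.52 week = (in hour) 3972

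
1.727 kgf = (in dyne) 1.694e+06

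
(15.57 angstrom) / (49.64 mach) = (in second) 9.212e-14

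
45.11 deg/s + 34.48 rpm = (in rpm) 42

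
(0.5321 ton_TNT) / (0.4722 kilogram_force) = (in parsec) 1.558e-08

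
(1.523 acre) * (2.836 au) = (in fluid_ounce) 8.842e+19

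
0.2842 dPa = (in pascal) 0.02842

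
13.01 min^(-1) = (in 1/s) 0.2168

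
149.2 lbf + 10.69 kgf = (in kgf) 78.37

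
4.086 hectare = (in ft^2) 4.398e+05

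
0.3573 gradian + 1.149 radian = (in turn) 0.1838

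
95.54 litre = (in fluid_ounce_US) 3231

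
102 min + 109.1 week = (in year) 2.093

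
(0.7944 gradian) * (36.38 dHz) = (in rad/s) 0.0454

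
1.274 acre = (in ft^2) 5.55e+04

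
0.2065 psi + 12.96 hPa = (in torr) 20.4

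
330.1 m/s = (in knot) 641.7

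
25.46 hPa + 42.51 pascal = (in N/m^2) 2589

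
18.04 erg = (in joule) 1.804e-06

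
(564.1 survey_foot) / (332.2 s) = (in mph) 1.158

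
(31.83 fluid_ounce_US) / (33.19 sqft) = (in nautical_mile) 1.648e-07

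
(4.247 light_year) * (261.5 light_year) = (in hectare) 9.94e+30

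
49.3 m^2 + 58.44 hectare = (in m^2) 5.844e+05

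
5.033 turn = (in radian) 31.62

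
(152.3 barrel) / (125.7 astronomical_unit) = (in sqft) 1.386e-11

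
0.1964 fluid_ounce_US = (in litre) 0.005808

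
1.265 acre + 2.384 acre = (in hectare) 1.477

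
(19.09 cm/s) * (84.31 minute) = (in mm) 9.657e+05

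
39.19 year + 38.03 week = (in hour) 3.497e+05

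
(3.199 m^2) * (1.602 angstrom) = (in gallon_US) 1.354e-07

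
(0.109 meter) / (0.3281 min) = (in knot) 0.01076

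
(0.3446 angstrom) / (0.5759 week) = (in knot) 1.923e-16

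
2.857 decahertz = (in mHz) 2.857e+04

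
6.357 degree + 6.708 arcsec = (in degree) 6.359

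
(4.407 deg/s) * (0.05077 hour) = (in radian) 14.06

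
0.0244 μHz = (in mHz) 2.44e-05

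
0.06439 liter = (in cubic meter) 6.439e-05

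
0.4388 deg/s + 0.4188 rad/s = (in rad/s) 0.4265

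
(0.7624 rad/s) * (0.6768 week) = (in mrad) 3.121e+08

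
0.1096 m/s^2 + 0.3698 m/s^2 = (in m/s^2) 0.4794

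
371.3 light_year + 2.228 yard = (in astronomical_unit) 2.348e+07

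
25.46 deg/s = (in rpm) 4.243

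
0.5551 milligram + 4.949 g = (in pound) 0.01091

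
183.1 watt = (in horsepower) 0.2455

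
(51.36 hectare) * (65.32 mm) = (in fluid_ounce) 1.134e+09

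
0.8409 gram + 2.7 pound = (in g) 1226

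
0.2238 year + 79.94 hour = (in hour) 2040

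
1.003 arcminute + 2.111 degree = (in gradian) 2.364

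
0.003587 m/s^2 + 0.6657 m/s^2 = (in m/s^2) 0.6693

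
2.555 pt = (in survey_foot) 0.002957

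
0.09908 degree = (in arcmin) 5.945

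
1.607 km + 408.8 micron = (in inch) 6.327e+04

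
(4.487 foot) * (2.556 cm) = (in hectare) 3.496e-06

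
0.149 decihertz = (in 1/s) 0.0149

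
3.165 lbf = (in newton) 14.08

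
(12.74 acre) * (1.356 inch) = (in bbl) 1.117e+04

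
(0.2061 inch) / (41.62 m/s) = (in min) 2.096e-06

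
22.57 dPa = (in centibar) 0.002257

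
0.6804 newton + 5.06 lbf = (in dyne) 2.319e+06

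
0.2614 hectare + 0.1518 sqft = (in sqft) 2.814e+04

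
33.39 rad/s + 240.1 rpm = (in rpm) 559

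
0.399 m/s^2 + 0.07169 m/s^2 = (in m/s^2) 0.4707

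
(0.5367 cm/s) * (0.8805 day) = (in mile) 0.2537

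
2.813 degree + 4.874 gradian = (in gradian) 8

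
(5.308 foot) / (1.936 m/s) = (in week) 1.382e-06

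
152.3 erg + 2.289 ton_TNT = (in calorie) 2.289e+09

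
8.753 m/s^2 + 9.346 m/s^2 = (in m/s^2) 18.1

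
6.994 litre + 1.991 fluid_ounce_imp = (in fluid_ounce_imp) 248.1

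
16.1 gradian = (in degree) 14.49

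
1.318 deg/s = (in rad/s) 0.023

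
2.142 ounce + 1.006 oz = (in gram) 89.24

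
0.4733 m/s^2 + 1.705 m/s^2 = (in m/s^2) 2.178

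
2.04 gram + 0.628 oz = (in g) 19.84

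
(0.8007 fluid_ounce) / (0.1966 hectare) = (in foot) 3.952e-08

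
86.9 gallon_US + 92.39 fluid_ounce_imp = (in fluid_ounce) 1.121e+04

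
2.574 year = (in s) 8.117e+07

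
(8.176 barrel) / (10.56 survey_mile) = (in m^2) 7.649e-05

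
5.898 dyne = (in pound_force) 1.326e-05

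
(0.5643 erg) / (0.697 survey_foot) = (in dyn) 0.02656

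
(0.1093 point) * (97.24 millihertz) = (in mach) 1.101e-08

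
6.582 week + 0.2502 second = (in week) 6.582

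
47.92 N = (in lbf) 10.77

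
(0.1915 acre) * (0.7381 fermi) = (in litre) 5.72e-10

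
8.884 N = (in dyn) 8.884e+05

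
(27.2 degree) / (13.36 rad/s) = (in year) 1.127e-09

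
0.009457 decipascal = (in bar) 9.457e-09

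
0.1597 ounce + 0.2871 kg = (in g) 291.6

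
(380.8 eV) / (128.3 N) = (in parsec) 1.541e-35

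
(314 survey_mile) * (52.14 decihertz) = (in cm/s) 2.635e+08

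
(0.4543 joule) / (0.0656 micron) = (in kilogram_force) 7.062e+05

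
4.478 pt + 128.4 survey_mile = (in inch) 8.135e+06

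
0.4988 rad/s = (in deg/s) 28.58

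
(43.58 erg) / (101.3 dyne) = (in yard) 0.004705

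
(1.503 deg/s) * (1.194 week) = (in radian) 1.894e+04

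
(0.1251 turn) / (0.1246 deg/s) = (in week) 0.0005976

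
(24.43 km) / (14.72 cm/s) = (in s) 1.66e+05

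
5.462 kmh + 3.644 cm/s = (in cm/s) 155.4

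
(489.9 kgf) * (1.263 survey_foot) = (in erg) 1.849e+10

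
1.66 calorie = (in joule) 6.945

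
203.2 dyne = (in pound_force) 0.0004568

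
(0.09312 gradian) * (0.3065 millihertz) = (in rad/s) 4.483e-07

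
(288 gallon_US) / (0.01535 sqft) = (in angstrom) 7.645e+12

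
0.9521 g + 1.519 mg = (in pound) 0.002102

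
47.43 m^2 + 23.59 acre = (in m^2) 9.551e+04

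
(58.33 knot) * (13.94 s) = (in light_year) 4.421e-14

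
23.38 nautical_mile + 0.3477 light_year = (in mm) 3.289e+18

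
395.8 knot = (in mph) 455.5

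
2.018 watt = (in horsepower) 0.002706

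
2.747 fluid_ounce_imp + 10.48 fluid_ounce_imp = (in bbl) 0.002364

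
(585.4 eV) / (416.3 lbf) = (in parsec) 1.641e-36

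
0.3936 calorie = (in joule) 1.647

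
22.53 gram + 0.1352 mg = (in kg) 0.02253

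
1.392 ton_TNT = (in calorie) 1.392e+09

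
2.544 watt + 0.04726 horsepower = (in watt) 37.79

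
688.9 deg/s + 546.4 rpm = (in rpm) 661.2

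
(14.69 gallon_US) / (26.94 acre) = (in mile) 3.169e-10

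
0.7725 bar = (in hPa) 772.5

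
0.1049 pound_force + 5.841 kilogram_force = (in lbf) 12.98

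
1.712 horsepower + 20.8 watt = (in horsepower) 1.74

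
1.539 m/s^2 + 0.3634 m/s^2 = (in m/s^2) 1.902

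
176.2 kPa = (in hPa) 1762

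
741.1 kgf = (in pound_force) 1634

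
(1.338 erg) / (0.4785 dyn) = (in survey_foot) 0.09174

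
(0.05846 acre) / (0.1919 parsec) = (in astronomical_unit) 2.671e-25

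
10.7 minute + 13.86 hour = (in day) 0.5849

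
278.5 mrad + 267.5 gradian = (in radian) 4.48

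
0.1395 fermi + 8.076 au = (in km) 1.208e+09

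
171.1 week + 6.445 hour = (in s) 1.035e+08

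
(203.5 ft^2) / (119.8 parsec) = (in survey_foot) 1.678e-17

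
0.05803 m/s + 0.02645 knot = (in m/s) 0.07164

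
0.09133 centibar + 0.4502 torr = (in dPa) 1514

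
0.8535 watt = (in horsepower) 0.001145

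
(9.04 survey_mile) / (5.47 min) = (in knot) 86.17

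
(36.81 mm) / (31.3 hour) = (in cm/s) 3.267e-05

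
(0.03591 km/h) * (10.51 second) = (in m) 0.1048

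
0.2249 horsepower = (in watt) 167.7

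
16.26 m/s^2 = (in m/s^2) 16.26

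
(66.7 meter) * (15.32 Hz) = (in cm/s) 1.022e+05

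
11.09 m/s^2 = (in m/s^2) 11.09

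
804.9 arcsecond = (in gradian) 0.2484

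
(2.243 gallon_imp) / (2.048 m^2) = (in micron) 4979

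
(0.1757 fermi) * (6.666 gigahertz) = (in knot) 2.277e-06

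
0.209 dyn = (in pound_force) 4.699e-07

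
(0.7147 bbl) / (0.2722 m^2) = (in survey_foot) 1.37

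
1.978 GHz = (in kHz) 1.978e+06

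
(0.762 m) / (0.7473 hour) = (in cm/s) 0.02832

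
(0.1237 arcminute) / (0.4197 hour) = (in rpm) 2.274e-07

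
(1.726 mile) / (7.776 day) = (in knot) 0.008037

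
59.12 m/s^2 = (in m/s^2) 59.12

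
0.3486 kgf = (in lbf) 0.7685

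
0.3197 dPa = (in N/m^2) 0.03197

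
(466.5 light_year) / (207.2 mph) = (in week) 7.878e+10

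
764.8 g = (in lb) 1.686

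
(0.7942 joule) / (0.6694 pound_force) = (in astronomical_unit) 1.783e-12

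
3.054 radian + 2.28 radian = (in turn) 0.8489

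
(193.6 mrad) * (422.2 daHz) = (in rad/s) 817.4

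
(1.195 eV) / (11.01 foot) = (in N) 5.705e-20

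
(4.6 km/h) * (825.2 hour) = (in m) 3.796e+06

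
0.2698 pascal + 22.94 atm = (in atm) 22.94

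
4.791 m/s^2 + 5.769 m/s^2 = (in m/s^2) 10.56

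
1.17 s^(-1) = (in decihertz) 11.7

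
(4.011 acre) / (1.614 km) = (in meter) 10.06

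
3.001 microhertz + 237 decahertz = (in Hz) 2370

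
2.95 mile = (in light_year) 5.018e-13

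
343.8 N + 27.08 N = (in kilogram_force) 37.82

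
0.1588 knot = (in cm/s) 8.169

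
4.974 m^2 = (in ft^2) 53.54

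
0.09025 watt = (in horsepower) 0.000121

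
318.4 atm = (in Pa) 3.226e+07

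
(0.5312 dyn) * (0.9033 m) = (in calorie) 1.147e-06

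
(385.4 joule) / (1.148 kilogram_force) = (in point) 9.704e+04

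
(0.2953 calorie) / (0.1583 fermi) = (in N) 7.805e+15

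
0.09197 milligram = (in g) 9.197e-05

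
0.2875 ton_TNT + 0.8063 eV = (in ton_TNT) 0.2875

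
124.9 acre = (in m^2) 5.055e+05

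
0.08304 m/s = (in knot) 0.1614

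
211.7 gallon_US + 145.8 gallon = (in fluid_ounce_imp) 4.763e+04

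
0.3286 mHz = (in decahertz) 3.286e-05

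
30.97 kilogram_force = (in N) 303.7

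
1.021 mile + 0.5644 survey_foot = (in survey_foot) 5391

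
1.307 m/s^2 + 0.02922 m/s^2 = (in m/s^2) 1.336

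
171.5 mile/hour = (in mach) 0.2252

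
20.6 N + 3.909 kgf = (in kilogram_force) 6.01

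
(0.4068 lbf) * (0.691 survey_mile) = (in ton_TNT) 4.81e-07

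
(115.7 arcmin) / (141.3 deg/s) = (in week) 2.256e-08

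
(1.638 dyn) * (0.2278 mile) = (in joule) 0.006005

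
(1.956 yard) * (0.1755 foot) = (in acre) 2.364e-05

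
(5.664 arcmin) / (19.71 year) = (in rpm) 2.531e-11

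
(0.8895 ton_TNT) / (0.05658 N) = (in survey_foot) 2.158e+11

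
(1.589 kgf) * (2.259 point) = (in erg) 1.242e+05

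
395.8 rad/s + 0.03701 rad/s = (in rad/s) 395.8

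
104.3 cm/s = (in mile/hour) 2.333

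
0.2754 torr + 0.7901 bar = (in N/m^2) 7.905e+04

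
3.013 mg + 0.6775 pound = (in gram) 307.3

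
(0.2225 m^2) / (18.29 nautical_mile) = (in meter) 6.569e-06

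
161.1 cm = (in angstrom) 1.611e+10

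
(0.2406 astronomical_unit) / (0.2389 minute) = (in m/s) 2.511e+09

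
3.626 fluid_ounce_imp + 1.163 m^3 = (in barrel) 7.316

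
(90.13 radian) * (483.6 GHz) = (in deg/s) 2.497e+15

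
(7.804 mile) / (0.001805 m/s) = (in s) 6.958e+06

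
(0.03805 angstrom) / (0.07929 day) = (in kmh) 2e-15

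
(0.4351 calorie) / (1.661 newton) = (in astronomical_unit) 7.326e-12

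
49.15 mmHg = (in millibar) 65.53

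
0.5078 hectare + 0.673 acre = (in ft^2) 8.398e+04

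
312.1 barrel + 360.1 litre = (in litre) 4.998e+04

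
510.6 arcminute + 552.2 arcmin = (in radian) 0.3092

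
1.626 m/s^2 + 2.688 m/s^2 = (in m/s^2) 4.314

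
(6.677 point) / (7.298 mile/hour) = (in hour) 2.006e-07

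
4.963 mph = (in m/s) 2.219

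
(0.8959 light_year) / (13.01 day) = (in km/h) 2.715e+10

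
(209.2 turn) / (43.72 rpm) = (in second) 287.1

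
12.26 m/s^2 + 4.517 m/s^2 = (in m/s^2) 16.78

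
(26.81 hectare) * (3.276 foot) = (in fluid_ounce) 9.052e+09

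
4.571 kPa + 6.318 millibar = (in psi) 0.7546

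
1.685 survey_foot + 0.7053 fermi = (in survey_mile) 0.0003191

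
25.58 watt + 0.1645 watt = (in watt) 25.74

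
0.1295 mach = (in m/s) 44.09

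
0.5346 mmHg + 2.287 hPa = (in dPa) 3000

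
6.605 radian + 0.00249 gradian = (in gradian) 420.5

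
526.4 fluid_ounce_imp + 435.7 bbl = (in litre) 6.929e+04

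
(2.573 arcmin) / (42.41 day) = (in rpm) 1.951e-09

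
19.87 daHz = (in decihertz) 1987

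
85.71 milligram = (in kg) 8.571e-05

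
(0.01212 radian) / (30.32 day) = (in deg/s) 2.651e-07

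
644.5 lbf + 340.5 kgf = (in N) 6206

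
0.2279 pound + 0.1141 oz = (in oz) 3.76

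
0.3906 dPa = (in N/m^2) 0.03906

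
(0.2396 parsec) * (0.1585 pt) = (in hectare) 4.134e+07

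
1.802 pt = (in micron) 635.7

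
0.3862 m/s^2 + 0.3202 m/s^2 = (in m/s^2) 0.7064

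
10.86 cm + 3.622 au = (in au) 3.622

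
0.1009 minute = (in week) 1.001e-05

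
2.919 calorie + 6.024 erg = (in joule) 12.21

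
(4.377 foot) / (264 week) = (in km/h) 3.008e-08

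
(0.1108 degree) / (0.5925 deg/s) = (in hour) 5.195e-05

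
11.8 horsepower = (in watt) 8799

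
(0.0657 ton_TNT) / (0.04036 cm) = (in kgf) 6.945e+10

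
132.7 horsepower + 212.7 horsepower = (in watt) 2.576e+05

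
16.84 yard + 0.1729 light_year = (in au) 1.093e+04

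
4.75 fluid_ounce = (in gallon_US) 0.03711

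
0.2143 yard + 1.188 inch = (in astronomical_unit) 1.512e-12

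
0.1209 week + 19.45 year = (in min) 1.022e+07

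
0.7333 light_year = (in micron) 6.938e+21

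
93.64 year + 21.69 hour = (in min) 4.922e+07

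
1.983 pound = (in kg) 0.8995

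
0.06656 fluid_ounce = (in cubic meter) 1.968e-06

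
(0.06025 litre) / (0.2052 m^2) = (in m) 0.0002936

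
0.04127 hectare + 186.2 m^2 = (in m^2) 598.9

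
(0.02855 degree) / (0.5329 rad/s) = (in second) 0.0009351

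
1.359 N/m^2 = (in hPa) 0.01359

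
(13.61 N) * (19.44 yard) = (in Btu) 0.2293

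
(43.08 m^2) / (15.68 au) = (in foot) 6.025e-11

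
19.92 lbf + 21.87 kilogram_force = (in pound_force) 68.14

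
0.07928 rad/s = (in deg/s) 4.542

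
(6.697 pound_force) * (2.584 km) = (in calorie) 1.84e+04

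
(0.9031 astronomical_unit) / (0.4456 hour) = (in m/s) 8.422e+07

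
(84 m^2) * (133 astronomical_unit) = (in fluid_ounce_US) 5.651e+19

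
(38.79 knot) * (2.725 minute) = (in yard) 3568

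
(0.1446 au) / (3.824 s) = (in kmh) 2.036e+10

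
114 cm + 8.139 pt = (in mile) 0.0007101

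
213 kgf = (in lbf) 469.6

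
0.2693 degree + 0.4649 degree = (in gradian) 0.8158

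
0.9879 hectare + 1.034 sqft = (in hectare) 0.9879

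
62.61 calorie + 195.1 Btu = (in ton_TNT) 4.926e-05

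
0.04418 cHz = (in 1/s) 0.0004418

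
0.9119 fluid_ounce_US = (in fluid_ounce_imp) 0.9491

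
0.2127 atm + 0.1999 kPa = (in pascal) 2.175e+04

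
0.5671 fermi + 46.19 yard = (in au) 2.823e-10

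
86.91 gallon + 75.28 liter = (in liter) 404.3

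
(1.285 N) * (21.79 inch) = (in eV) 4.439e+18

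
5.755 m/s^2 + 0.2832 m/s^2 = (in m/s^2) 6.038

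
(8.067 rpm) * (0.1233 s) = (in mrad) 104.2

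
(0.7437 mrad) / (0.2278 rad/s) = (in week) 5.398e-09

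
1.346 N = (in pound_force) 0.3026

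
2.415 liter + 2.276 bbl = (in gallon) 96.23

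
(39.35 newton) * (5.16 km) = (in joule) 2.03e+05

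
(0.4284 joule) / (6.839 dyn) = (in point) 1.776e+07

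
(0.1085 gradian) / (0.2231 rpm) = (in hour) 2.026e-05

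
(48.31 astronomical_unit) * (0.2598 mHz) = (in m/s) 1.878e+09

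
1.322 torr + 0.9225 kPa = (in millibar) 10.99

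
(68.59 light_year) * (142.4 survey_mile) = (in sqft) 1.601e+24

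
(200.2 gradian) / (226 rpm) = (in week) 2.197e-07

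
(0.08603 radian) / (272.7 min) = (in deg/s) 0.0003013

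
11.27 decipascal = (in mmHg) 0.008453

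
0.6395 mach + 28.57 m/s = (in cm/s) 2.463e+04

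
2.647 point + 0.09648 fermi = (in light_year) 9.87e-20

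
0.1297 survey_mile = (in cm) 2.087e+04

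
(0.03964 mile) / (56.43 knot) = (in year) 6.968e-08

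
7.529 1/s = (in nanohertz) 7.529e+09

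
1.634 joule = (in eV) 1.02e+19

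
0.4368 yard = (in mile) 0.0002482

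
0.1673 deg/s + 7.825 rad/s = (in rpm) 74.75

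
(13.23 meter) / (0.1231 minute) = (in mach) 0.005261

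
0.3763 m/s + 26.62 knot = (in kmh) 50.65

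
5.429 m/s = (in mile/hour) 12.14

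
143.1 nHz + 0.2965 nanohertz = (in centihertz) 1.434e-05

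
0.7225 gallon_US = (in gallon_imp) 0.6016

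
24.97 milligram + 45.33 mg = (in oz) 0.00248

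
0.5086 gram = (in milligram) 508.6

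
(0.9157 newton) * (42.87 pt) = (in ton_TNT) 3.31e-12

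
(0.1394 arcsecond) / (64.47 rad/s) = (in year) 3.324e-16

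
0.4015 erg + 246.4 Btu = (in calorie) 6.213e+04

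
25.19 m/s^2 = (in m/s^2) 25.19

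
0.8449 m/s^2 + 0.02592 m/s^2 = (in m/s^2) 0.8708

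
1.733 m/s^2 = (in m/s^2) 1.733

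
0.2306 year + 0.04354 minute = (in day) 84.17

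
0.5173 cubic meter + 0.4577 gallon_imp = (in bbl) 3.267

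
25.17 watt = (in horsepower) 0.03375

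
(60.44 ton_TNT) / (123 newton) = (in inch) 8.094e+10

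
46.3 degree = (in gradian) 51.44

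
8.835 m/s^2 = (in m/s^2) 8.835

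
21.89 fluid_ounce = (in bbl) 0.004072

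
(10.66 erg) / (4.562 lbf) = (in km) 5.253e-11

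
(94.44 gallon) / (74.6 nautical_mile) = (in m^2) 2.588e-06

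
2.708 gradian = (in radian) 0.04254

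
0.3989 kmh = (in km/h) 0.3989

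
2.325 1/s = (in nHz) 2.325e+09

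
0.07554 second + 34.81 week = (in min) 3.509e+05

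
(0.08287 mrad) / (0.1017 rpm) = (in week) 1.287e-08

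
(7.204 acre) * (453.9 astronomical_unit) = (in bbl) 1.245e+19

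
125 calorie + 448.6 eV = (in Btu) 0.4957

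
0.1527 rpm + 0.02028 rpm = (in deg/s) 1.038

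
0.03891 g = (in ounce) 0.001373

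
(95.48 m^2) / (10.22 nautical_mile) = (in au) 3.372e-14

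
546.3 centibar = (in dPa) 5.463e+06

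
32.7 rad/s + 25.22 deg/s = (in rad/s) 33.14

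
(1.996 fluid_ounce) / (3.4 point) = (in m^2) 0.04921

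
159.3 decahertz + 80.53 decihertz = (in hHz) 16.01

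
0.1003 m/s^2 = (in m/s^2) 0.1003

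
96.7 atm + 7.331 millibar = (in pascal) 9.799e+06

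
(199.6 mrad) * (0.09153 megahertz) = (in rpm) 1.745e+05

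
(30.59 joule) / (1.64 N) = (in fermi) 1.865e+16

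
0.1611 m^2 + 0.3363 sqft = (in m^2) 0.1923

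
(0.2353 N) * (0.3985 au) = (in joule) 1.403e+10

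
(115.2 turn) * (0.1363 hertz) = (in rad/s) 98.66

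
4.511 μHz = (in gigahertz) 4.511e-15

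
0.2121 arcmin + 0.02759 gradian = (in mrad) 0.4951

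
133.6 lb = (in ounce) 2138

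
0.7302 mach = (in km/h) 895.1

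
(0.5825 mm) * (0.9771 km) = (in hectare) 5.692e-05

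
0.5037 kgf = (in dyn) 4.94e+05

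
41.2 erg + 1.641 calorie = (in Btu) 0.006508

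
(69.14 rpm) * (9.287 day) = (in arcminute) 1.997e+10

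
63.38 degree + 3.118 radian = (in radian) 4.224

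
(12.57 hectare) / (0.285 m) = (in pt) 1.25e+09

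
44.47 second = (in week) 7.353e-05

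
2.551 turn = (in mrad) 1.603e+04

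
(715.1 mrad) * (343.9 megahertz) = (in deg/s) 1.409e+10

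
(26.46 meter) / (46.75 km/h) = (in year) 6.461e-08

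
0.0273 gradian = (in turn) 6.825e-05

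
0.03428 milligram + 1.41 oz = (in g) 39.97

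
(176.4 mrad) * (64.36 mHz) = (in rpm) 0.1084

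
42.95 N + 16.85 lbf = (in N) 117.9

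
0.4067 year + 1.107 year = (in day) 552.5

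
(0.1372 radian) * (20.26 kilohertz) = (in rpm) 2.654e+04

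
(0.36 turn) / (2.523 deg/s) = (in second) 51.37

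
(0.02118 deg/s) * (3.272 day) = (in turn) 16.63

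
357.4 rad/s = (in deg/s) 2.048e+04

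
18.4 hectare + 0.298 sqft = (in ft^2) 1.981e+06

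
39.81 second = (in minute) 0.6635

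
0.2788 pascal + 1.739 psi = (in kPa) 11.99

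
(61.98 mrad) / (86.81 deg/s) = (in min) 0.0006818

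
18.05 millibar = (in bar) 0.01805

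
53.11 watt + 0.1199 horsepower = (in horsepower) 0.1911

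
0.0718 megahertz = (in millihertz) 7.18e+07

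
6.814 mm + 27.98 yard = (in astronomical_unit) 1.711e-10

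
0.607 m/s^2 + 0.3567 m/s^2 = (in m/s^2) 0.9637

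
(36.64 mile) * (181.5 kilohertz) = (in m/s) 1.07e+10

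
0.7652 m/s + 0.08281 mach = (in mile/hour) 64.79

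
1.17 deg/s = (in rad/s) 0.02042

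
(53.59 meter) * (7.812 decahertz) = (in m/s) 4186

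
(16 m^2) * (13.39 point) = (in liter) 75.58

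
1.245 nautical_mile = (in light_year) 2.437e-13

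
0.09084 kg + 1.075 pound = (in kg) 0.5785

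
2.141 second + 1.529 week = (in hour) 256.9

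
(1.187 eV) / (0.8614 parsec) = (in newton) 7.155e-36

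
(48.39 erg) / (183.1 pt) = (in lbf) 1.684e-05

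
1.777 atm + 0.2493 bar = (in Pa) 2.05e+05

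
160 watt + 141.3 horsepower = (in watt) 1.055e+05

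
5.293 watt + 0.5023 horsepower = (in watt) 379.9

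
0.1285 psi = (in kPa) 0.886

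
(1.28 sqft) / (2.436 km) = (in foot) 0.0001602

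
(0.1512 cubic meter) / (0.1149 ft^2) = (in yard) 15.49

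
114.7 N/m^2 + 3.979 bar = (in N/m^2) 3.98e+05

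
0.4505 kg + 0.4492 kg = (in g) 899.7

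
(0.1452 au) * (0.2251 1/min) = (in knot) 1.584e+08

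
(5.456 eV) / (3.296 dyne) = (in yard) 2.9e-14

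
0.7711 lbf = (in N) 3.43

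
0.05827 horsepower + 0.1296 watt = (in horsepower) 0.05844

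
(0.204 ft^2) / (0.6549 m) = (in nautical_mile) 1.563e-05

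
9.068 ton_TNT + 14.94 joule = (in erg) 3.794e+17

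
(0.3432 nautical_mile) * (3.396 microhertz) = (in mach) 6.339e-06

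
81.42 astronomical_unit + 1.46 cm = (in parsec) 0.0003947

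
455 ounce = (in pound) 28.44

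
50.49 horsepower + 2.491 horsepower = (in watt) 3.951e+04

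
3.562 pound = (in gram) 1616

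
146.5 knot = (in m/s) 75.37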